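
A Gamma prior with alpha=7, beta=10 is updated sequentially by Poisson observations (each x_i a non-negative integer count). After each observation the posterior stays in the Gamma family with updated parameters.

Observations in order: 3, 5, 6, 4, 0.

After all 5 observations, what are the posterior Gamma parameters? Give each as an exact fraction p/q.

obs 1: x=3 → posterior Gamma(10, 11)
obs 2: x=5 → posterior Gamma(15, 12)
obs 3: x=6 → posterior Gamma(21, 13)
obs 4: x=4 → posterior Gamma(25, 14)
obs 5: x=0 → posterior Gamma(25, 15)

alpha=25, beta=15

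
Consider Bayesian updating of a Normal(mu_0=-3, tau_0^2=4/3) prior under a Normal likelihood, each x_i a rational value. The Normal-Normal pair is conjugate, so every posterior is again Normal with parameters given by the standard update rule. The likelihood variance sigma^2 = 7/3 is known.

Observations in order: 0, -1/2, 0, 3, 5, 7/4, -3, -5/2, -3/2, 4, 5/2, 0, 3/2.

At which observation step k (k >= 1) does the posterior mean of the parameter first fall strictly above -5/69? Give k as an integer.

k = 5

obs 1: x=0 → posterior Normal(-21/11, 28/33)
obs 2: x=-1/2 → posterior Normal(-23/15, 28/45)
obs 3: x=0 → posterior Normal(-23/19, 28/57)
obs 4: x=3 → posterior Normal(-11/23, 28/69)
obs 5: x=5 → posterior Normal(1/3, 28/81)
obs 6: x=7/4 → posterior Normal(16/31, 28/93)
obs 7: x=-3 → posterior Normal(4/35, 4/15)
obs 8: x=-5/2 → posterior Normal(-2/13, 28/117)
obs 9: x=-3/2 → posterior Normal(-12/43, 28/129)
obs 10: x=4 → posterior Normal(4/47, 28/141)
obs 11: x=5/2 → posterior Normal(14/51, 28/153)
obs 12: x=0 → posterior Normal(14/55, 28/165)
obs 13: x=3/2 → posterior Normal(20/59, 28/177)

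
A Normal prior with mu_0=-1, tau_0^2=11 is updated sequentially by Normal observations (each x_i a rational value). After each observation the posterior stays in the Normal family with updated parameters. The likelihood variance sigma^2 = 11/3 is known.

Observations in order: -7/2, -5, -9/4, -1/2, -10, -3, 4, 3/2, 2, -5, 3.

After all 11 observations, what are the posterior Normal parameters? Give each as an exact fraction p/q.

obs 1: x=-7/2 → posterior Normal(-23/8, 11/4)
obs 2: x=-5 → posterior Normal(-53/14, 11/7)
obs 3: x=-9/4 → posterior Normal(-133/40, 11/10)
obs 4: x=-1/2 → posterior Normal(-139/52, 11/13)
obs 5: x=-10 → posterior Normal(-259/64, 11/16)
obs 6: x=-3 → posterior Normal(-295/76, 11/19)
obs 7: x=4 → posterior Normal(-247/88, 1/2)
obs 8: x=3/2 → posterior Normal(-229/100, 11/25)
obs 9: x=2 → posterior Normal(-205/112, 11/28)
obs 10: x=-5 → posterior Normal(-265/124, 11/31)
obs 11: x=3 → posterior Normal(-229/136, 11/34)

mu_0=-229/136, tau_0^2=11/34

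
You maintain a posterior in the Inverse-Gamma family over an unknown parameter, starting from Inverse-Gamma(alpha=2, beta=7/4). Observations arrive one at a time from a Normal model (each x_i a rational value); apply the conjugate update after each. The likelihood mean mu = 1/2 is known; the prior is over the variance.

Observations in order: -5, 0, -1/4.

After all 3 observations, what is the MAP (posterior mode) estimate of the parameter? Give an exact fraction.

obs 1: x=-5 → posterior Inverse-Gamma(5/2, 135/8)
obs 2: x=0 → posterior Inverse-Gamma(3, 17)
obs 3: x=-1/4 → posterior Inverse-Gamma(7/2, 553/32)

553/144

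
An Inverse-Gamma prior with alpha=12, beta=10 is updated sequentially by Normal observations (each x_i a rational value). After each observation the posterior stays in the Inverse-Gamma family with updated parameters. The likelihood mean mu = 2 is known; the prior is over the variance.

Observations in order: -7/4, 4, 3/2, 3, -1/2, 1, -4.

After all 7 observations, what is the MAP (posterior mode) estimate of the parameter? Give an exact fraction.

1321/528

obs 1: x=-7/4 → posterior Inverse-Gamma(25/2, 545/32)
obs 2: x=4 → posterior Inverse-Gamma(13, 609/32)
obs 3: x=3/2 → posterior Inverse-Gamma(27/2, 613/32)
obs 4: x=3 → posterior Inverse-Gamma(14, 629/32)
obs 5: x=-1/2 → posterior Inverse-Gamma(29/2, 729/32)
obs 6: x=1 → posterior Inverse-Gamma(15, 745/32)
obs 7: x=-4 → posterior Inverse-Gamma(31/2, 1321/32)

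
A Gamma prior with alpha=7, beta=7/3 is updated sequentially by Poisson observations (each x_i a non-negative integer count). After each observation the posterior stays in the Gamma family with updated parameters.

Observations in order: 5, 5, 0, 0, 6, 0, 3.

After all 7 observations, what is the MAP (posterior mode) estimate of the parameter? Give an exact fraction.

75/28

obs 1: x=5 → posterior Gamma(12, 10/3)
obs 2: x=5 → posterior Gamma(17, 13/3)
obs 3: x=0 → posterior Gamma(17, 16/3)
obs 4: x=0 → posterior Gamma(17, 19/3)
obs 5: x=6 → posterior Gamma(23, 22/3)
obs 6: x=0 → posterior Gamma(23, 25/3)
obs 7: x=3 → posterior Gamma(26, 28/3)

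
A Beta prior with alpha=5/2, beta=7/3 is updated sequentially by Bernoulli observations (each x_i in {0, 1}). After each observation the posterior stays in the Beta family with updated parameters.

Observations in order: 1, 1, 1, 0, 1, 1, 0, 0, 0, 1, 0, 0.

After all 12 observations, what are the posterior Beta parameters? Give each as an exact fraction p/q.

obs 1: x=1 → posterior Beta(7/2, 7/3)
obs 2: x=1 → posterior Beta(9/2, 7/3)
obs 3: x=1 → posterior Beta(11/2, 7/3)
obs 4: x=0 → posterior Beta(11/2, 10/3)
obs 5: x=1 → posterior Beta(13/2, 10/3)
obs 6: x=1 → posterior Beta(15/2, 10/3)
obs 7: x=0 → posterior Beta(15/2, 13/3)
obs 8: x=0 → posterior Beta(15/2, 16/3)
obs 9: x=0 → posterior Beta(15/2, 19/3)
obs 10: x=1 → posterior Beta(17/2, 19/3)
obs 11: x=0 → posterior Beta(17/2, 22/3)
obs 12: x=0 → posterior Beta(17/2, 25/3)

alpha=17/2, beta=25/3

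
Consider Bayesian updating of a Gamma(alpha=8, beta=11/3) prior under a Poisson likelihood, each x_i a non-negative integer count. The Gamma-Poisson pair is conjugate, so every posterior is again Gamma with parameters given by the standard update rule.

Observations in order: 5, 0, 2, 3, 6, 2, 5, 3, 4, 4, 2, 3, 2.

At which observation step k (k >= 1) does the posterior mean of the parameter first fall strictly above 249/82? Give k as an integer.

obs 1: x=5 → posterior Gamma(13, 14/3)
obs 2: x=0 → posterior Gamma(13, 17/3)
obs 3: x=2 → posterior Gamma(15, 20/3)
obs 4: x=3 → posterior Gamma(18, 23/3)
obs 5: x=6 → posterior Gamma(24, 26/3)
obs 6: x=2 → posterior Gamma(26, 29/3)
obs 7: x=5 → posterior Gamma(31, 32/3)
obs 8: x=3 → posterior Gamma(34, 35/3)
obs 9: x=4 → posterior Gamma(38, 38/3)
obs 10: x=4 → posterior Gamma(42, 41/3)
obs 11: x=2 → posterior Gamma(44, 44/3)
obs 12: x=3 → posterior Gamma(47, 47/3)
obs 13: x=2 → posterior Gamma(49, 50/3)

k = 10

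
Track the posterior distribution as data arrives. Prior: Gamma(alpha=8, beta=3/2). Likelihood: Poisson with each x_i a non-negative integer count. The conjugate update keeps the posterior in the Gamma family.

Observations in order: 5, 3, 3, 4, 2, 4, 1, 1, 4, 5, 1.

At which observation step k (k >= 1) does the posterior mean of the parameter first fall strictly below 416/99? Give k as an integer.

k = 4

obs 1: x=5 → posterior Gamma(13, 5/2)
obs 2: x=3 → posterior Gamma(16, 7/2)
obs 3: x=3 → posterior Gamma(19, 9/2)
obs 4: x=4 → posterior Gamma(23, 11/2)
obs 5: x=2 → posterior Gamma(25, 13/2)
obs 6: x=4 → posterior Gamma(29, 15/2)
obs 7: x=1 → posterior Gamma(30, 17/2)
obs 8: x=1 → posterior Gamma(31, 19/2)
obs 9: x=4 → posterior Gamma(35, 21/2)
obs 10: x=5 → posterior Gamma(40, 23/2)
obs 11: x=1 → posterior Gamma(41, 25/2)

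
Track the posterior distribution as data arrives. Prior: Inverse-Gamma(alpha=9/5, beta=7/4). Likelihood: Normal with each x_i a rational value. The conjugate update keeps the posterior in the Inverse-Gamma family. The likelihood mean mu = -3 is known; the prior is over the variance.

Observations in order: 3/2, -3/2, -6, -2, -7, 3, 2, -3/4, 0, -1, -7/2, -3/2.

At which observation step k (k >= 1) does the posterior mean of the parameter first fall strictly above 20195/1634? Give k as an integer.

k = 7

obs 1: x=3/2 → posterior Inverse-Gamma(23/10, 95/8)
obs 2: x=-3/2 → posterior Inverse-Gamma(14/5, 13)
obs 3: x=-6 → posterior Inverse-Gamma(33/10, 35/2)
obs 4: x=-2 → posterior Inverse-Gamma(19/5, 18)
obs 5: x=-7 → posterior Inverse-Gamma(43/10, 26)
obs 6: x=3 → posterior Inverse-Gamma(24/5, 44)
obs 7: x=2 → posterior Inverse-Gamma(53/10, 113/2)
obs 8: x=-3/4 → posterior Inverse-Gamma(29/5, 1889/32)
obs 9: x=0 → posterior Inverse-Gamma(63/10, 2033/32)
obs 10: x=-1 → posterior Inverse-Gamma(34/5, 2097/32)
obs 11: x=-7/2 → posterior Inverse-Gamma(73/10, 2101/32)
obs 12: x=-3/2 → posterior Inverse-Gamma(39/5, 2137/32)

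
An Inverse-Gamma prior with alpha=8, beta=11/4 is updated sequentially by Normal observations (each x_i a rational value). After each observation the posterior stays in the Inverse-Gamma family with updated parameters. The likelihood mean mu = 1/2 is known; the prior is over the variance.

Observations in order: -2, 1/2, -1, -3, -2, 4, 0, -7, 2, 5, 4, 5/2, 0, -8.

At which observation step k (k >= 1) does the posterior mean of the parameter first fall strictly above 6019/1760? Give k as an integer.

k = 8

obs 1: x=-2 → posterior Inverse-Gamma(17/2, 47/8)
obs 2: x=1/2 → posterior Inverse-Gamma(9, 47/8)
obs 3: x=-1 → posterior Inverse-Gamma(19/2, 7)
obs 4: x=-3 → posterior Inverse-Gamma(10, 105/8)
obs 5: x=-2 → posterior Inverse-Gamma(21/2, 65/4)
obs 6: x=4 → posterior Inverse-Gamma(11, 179/8)
obs 7: x=0 → posterior Inverse-Gamma(23/2, 45/2)
obs 8: x=-7 → posterior Inverse-Gamma(12, 405/8)
obs 9: x=2 → posterior Inverse-Gamma(25/2, 207/4)
obs 10: x=5 → posterior Inverse-Gamma(13, 495/8)
obs 11: x=4 → posterior Inverse-Gamma(27/2, 68)
obs 12: x=5/2 → posterior Inverse-Gamma(14, 70)
obs 13: x=0 → posterior Inverse-Gamma(29/2, 561/8)
obs 14: x=-8 → posterior Inverse-Gamma(15, 425/4)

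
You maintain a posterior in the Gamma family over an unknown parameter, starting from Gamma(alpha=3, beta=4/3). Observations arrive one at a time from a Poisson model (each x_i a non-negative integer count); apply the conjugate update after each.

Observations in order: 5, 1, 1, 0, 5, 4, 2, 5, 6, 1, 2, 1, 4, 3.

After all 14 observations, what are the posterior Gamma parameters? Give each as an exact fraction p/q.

alpha=43, beta=46/3

obs 1: x=5 → posterior Gamma(8, 7/3)
obs 2: x=1 → posterior Gamma(9, 10/3)
obs 3: x=1 → posterior Gamma(10, 13/3)
obs 4: x=0 → posterior Gamma(10, 16/3)
obs 5: x=5 → posterior Gamma(15, 19/3)
obs 6: x=4 → posterior Gamma(19, 22/3)
obs 7: x=2 → posterior Gamma(21, 25/3)
obs 8: x=5 → posterior Gamma(26, 28/3)
obs 9: x=6 → posterior Gamma(32, 31/3)
obs 10: x=1 → posterior Gamma(33, 34/3)
obs 11: x=2 → posterior Gamma(35, 37/3)
obs 12: x=1 → posterior Gamma(36, 40/3)
obs 13: x=4 → posterior Gamma(40, 43/3)
obs 14: x=3 → posterior Gamma(43, 46/3)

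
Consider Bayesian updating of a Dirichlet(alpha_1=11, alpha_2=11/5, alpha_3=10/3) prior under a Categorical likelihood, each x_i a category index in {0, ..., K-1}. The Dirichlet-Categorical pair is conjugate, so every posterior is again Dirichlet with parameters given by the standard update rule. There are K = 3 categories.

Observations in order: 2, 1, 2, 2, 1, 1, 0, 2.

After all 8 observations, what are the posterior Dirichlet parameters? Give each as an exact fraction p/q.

obs 1: x=2 → posterior Dirichlet(11, 11/5, 13/3)
obs 2: x=1 → posterior Dirichlet(11, 16/5, 13/3)
obs 3: x=2 → posterior Dirichlet(11, 16/5, 16/3)
obs 4: x=2 → posterior Dirichlet(11, 16/5, 19/3)
obs 5: x=1 → posterior Dirichlet(11, 21/5, 19/3)
obs 6: x=1 → posterior Dirichlet(11, 26/5, 19/3)
obs 7: x=0 → posterior Dirichlet(12, 26/5, 19/3)
obs 8: x=2 → posterior Dirichlet(12, 26/5, 22/3)

alpha_1=12, alpha_2=26/5, alpha_3=22/3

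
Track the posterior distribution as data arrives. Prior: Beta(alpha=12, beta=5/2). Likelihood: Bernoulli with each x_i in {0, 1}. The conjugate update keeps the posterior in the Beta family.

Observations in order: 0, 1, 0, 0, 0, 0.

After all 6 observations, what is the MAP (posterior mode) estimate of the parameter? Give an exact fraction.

24/37

obs 1: x=0 → posterior Beta(12, 7/2)
obs 2: x=1 → posterior Beta(13, 7/2)
obs 3: x=0 → posterior Beta(13, 9/2)
obs 4: x=0 → posterior Beta(13, 11/2)
obs 5: x=0 → posterior Beta(13, 13/2)
obs 6: x=0 → posterior Beta(13, 15/2)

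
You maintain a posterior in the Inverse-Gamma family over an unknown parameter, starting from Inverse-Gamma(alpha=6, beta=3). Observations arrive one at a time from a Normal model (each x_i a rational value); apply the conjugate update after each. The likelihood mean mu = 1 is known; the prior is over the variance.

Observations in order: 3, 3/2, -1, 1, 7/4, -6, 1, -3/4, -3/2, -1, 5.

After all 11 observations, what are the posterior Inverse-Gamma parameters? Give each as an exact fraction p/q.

obs 1: x=3 → posterior Inverse-Gamma(13/2, 5)
obs 2: x=3/2 → posterior Inverse-Gamma(7, 41/8)
obs 3: x=-1 → posterior Inverse-Gamma(15/2, 57/8)
obs 4: x=1 → posterior Inverse-Gamma(8, 57/8)
obs 5: x=7/4 → posterior Inverse-Gamma(17/2, 237/32)
obs 6: x=-6 → posterior Inverse-Gamma(9, 1021/32)
obs 7: x=1 → posterior Inverse-Gamma(19/2, 1021/32)
obs 8: x=-3/4 → posterior Inverse-Gamma(10, 535/16)
obs 9: x=-3/2 → posterior Inverse-Gamma(21/2, 585/16)
obs 10: x=-1 → posterior Inverse-Gamma(11, 617/16)
obs 11: x=5 → posterior Inverse-Gamma(23/2, 745/16)

alpha=23/2, beta=745/16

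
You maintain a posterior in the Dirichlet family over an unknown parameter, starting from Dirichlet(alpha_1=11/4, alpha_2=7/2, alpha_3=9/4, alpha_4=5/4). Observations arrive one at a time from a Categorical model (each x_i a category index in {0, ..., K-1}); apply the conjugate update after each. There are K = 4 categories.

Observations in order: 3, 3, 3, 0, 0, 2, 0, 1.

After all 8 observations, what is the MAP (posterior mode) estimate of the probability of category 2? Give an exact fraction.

obs 1: x=3 → posterior Dirichlet(11/4, 7/2, 9/4, 9/4)
obs 2: x=3 → posterior Dirichlet(11/4, 7/2, 9/4, 13/4)
obs 3: x=3 → posterior Dirichlet(11/4, 7/2, 9/4, 17/4)
obs 4: x=0 → posterior Dirichlet(15/4, 7/2, 9/4, 17/4)
obs 5: x=0 → posterior Dirichlet(19/4, 7/2, 9/4, 17/4)
obs 6: x=2 → posterior Dirichlet(19/4, 7/2, 13/4, 17/4)
obs 7: x=0 → posterior Dirichlet(23/4, 7/2, 13/4, 17/4)
obs 8: x=1 → posterior Dirichlet(23/4, 9/2, 13/4, 17/4)

9/55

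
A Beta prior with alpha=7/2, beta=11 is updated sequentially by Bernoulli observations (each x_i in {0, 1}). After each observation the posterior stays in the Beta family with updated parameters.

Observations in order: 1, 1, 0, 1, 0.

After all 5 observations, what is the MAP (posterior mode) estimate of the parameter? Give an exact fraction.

11/35

obs 1: x=1 → posterior Beta(9/2, 11)
obs 2: x=1 → posterior Beta(11/2, 11)
obs 3: x=0 → posterior Beta(11/2, 12)
obs 4: x=1 → posterior Beta(13/2, 12)
obs 5: x=0 → posterior Beta(13/2, 13)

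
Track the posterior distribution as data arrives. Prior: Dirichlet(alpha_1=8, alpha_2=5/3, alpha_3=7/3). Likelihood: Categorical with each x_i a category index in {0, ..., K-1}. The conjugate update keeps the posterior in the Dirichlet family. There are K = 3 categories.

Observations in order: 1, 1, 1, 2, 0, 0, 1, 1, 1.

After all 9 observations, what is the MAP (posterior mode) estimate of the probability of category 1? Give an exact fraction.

10/27

obs 1: x=1 → posterior Dirichlet(8, 8/3, 7/3)
obs 2: x=1 → posterior Dirichlet(8, 11/3, 7/3)
obs 3: x=1 → posterior Dirichlet(8, 14/3, 7/3)
obs 4: x=2 → posterior Dirichlet(8, 14/3, 10/3)
obs 5: x=0 → posterior Dirichlet(9, 14/3, 10/3)
obs 6: x=0 → posterior Dirichlet(10, 14/3, 10/3)
obs 7: x=1 → posterior Dirichlet(10, 17/3, 10/3)
obs 8: x=1 → posterior Dirichlet(10, 20/3, 10/3)
obs 9: x=1 → posterior Dirichlet(10, 23/3, 10/3)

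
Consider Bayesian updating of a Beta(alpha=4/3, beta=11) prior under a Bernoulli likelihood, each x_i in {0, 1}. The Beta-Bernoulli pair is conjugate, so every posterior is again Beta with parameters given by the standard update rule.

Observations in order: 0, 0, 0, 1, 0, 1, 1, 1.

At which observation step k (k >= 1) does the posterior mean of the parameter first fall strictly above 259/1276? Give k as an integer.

obs 1: x=0 → posterior Beta(4/3, 12)
obs 2: x=0 → posterior Beta(4/3, 13)
obs 3: x=0 → posterior Beta(4/3, 14)
obs 4: x=1 → posterior Beta(7/3, 14)
obs 5: x=0 → posterior Beta(7/3, 15)
obs 6: x=1 → posterior Beta(10/3, 15)
obs 7: x=1 → posterior Beta(13/3, 15)
obs 8: x=1 → posterior Beta(16/3, 15)

k = 7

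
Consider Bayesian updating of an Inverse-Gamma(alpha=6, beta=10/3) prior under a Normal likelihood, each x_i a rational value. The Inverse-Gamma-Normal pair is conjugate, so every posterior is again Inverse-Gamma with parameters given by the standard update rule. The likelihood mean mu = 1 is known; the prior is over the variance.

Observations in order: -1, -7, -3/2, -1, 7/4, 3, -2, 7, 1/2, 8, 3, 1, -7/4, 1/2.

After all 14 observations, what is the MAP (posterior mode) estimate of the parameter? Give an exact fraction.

obs 1: x=-1 → posterior Inverse-Gamma(13/2, 16/3)
obs 2: x=-7 → posterior Inverse-Gamma(7, 112/3)
obs 3: x=-3/2 → posterior Inverse-Gamma(15/2, 971/24)
obs 4: x=-1 → posterior Inverse-Gamma(8, 1019/24)
obs 5: x=7/4 → posterior Inverse-Gamma(17/2, 4103/96)
obs 6: x=3 → posterior Inverse-Gamma(9, 4295/96)
obs 7: x=-2 → posterior Inverse-Gamma(19/2, 4727/96)
obs 8: x=7 → posterior Inverse-Gamma(10, 6455/96)
obs 9: x=1/2 → posterior Inverse-Gamma(21/2, 6467/96)
obs 10: x=8 → posterior Inverse-Gamma(11, 8819/96)
obs 11: x=3 → posterior Inverse-Gamma(23/2, 9011/96)
obs 12: x=1 → posterior Inverse-Gamma(12, 9011/96)
obs 13: x=-7/4 → posterior Inverse-Gamma(25/2, 4687/48)
obs 14: x=1/2 → posterior Inverse-Gamma(13, 4693/48)

4693/672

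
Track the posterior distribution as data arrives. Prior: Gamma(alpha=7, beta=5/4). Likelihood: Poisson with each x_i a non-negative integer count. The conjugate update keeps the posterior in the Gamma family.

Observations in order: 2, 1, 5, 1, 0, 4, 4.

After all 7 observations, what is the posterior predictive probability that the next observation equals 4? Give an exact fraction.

12498320094280016752355760174158748209548800/81217248802771228597652036390959994837496721

obs 1: x=2 → posterior Gamma(9, 9/4)
obs 2: x=1 → posterior Gamma(10, 13/4)
obs 3: x=5 → posterior Gamma(15, 17/4)
obs 4: x=1 → posterior Gamma(16, 21/4)
obs 5: x=0 → posterior Gamma(16, 25/4)
obs 6: x=4 → posterior Gamma(20, 29/4)
obs 7: x=4 → posterior Gamma(24, 33/4)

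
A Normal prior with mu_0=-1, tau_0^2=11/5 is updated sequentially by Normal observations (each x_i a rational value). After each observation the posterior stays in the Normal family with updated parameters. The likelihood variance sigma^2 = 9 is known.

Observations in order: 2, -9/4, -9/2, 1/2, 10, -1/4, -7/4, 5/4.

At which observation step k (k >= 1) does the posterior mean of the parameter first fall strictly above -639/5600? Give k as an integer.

obs 1: x=2 → posterior Normal(-23/56, 99/56)
obs 2: x=-9/4 → posterior Normal(-191/268, 99/67)
obs 3: x=-9/2 → posterior Normal(-389/312, 33/26)
obs 4: x=1/2 → posterior Normal(-367/356, 99/89)
obs 5: x=10 → posterior Normal(73/400, 99/100)
obs 6: x=-1/4 → posterior Normal(31/222, 33/37)
obs 7: x=-7/4 → posterior Normal(-15/488, 99/122)
obs 8: x=5/4 → posterior Normal(10/133, 99/133)

k = 5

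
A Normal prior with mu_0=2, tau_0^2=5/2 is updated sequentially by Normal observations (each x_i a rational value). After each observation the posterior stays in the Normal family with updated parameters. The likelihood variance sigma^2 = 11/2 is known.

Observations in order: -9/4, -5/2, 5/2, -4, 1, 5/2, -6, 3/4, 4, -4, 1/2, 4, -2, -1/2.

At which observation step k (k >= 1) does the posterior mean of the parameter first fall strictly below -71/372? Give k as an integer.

obs 1: x=-9/4 → posterior Normal(43/64, 55/32)
obs 2: x=-5/2 → posterior Normal(-1/12, 55/42)
obs 3: x=5/2 → posterior Normal(43/104, 55/52)
obs 4: x=-4 → posterior Normal(-37/124, 55/62)
obs 5: x=1 → posterior Normal(-17/144, 55/72)
obs 6: x=5/2 → posterior Normal(33/164, 55/82)
obs 7: x=-6 → posterior Normal(-87/184, 55/92)
obs 8: x=3/4 → posterior Normal(-6/17, 55/102)
obs 9: x=4 → posterior Normal(1/28, 55/112)
obs 10: x=-4 → posterior Normal(-18/61, 55/122)
obs 11: x=1/2 → posterior Normal(-31/132, 5/12)
obs 12: x=4 → posterior Normal(9/142, 55/142)
obs 13: x=-2 → posterior Normal(-11/152, 55/152)
obs 14: x=-1/2 → posterior Normal(-8/81, 55/162)

k = 4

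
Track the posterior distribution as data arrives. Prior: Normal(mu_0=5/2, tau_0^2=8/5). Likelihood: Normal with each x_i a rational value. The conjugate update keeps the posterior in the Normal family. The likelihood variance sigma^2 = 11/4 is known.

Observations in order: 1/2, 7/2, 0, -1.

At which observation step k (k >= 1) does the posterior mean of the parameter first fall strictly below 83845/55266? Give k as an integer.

k = 4

obs 1: x=1/2 → posterior Normal(307/174, 88/87)
obs 2: x=7/2 → posterior Normal(531/238, 88/119)
obs 3: x=0 → posterior Normal(531/302, 88/151)
obs 4: x=-1 → posterior Normal(467/366, 88/183)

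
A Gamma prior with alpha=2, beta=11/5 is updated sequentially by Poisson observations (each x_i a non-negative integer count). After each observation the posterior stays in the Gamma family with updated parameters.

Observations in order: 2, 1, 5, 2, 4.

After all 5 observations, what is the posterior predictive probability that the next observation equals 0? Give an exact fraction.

7958661109946400884391936/63759030914653054346432641

obs 1: x=2 → posterior Gamma(4, 16/5)
obs 2: x=1 → posterior Gamma(5, 21/5)
obs 3: x=5 → posterior Gamma(10, 26/5)
obs 4: x=2 → posterior Gamma(12, 31/5)
obs 5: x=4 → posterior Gamma(16, 36/5)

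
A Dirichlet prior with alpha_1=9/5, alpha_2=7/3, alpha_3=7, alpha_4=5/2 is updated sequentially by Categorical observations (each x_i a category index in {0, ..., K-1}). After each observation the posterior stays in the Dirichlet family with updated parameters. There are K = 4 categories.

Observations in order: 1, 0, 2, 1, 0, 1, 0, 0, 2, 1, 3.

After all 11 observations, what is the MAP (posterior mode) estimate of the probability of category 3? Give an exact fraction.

obs 1: x=1 → posterior Dirichlet(9/5, 10/3, 7, 5/2)
obs 2: x=0 → posterior Dirichlet(14/5, 10/3, 7, 5/2)
obs 3: x=2 → posterior Dirichlet(14/5, 10/3, 8, 5/2)
obs 4: x=1 → posterior Dirichlet(14/5, 13/3, 8, 5/2)
obs 5: x=0 → posterior Dirichlet(19/5, 13/3, 8, 5/2)
obs 6: x=1 → posterior Dirichlet(19/5, 16/3, 8, 5/2)
obs 7: x=0 → posterior Dirichlet(24/5, 16/3, 8, 5/2)
obs 8: x=0 → posterior Dirichlet(29/5, 16/3, 8, 5/2)
obs 9: x=2 → posterior Dirichlet(29/5, 16/3, 9, 5/2)
obs 10: x=1 → posterior Dirichlet(29/5, 19/3, 9, 5/2)
obs 11: x=3 → posterior Dirichlet(29/5, 19/3, 9, 7/2)

75/619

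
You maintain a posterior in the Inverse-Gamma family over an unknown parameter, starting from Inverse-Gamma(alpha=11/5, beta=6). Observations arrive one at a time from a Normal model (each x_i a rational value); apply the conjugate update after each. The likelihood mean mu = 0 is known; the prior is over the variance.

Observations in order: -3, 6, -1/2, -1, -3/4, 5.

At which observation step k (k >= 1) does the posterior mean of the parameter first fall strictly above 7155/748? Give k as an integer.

obs 1: x=-3 → posterior Inverse-Gamma(27/10, 21/2)
obs 2: x=6 → posterior Inverse-Gamma(16/5, 57/2)
obs 3: x=-1/2 → posterior Inverse-Gamma(37/10, 229/8)
obs 4: x=-1 → posterior Inverse-Gamma(21/5, 233/8)
obs 5: x=-3/4 → posterior Inverse-Gamma(47/10, 941/32)
obs 6: x=5 → posterior Inverse-Gamma(26/5, 1341/32)

k = 2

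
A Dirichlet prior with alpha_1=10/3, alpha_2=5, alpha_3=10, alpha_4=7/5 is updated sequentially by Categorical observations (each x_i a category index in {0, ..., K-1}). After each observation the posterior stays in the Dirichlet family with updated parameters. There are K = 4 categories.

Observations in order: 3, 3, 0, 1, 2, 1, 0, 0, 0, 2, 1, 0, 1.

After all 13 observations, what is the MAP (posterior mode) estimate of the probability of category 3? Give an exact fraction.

obs 1: x=3 → posterior Dirichlet(10/3, 5, 10, 12/5)
obs 2: x=3 → posterior Dirichlet(10/3, 5, 10, 17/5)
obs 3: x=0 → posterior Dirichlet(13/3, 5, 10, 17/5)
obs 4: x=1 → posterior Dirichlet(13/3, 6, 10, 17/5)
obs 5: x=2 → posterior Dirichlet(13/3, 6, 11, 17/5)
obs 6: x=1 → posterior Dirichlet(13/3, 7, 11, 17/5)
obs 7: x=0 → posterior Dirichlet(16/3, 7, 11, 17/5)
obs 8: x=0 → posterior Dirichlet(19/3, 7, 11, 17/5)
obs 9: x=0 → posterior Dirichlet(22/3, 7, 11, 17/5)
obs 10: x=2 → posterior Dirichlet(22/3, 7, 12, 17/5)
obs 11: x=1 → posterior Dirichlet(22/3, 8, 12, 17/5)
obs 12: x=0 → posterior Dirichlet(25/3, 8, 12, 17/5)
obs 13: x=1 → posterior Dirichlet(25/3, 9, 12, 17/5)

36/431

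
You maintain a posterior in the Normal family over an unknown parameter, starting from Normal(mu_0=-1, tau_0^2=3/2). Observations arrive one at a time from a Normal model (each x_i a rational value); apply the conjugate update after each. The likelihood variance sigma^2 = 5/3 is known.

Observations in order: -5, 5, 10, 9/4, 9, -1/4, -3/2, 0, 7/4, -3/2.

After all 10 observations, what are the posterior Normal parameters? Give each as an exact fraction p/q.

mu_0=671/400, tau_0^2=3/20

obs 1: x=-5 → posterior Normal(-55/19, 15/19)
obs 2: x=5 → posterior Normal(-5/14, 15/28)
obs 3: x=10 → posterior Normal(80/37, 15/37)
obs 4: x=9/4 → posterior Normal(401/184, 15/46)
obs 5: x=9 → posterior Normal(145/44, 3/11)
obs 6: x=-1/4 → posterior Normal(179/64, 15/64)
obs 7: x=-3/2 → posterior Normal(331/146, 15/73)
obs 8: x=0 → posterior Normal(331/164, 15/82)
obs 9: x=7/4 → posterior Normal(725/364, 15/91)
obs 10: x=-3/2 → posterior Normal(671/400, 3/20)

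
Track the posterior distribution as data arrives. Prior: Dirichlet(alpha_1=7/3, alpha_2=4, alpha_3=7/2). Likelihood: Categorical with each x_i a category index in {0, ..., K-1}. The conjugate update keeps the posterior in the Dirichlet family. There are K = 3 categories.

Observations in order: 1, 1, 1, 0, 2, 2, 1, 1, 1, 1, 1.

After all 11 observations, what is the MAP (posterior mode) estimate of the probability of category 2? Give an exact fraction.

obs 1: x=1 → posterior Dirichlet(7/3, 5, 7/2)
obs 2: x=1 → posterior Dirichlet(7/3, 6, 7/2)
obs 3: x=1 → posterior Dirichlet(7/3, 7, 7/2)
obs 4: x=0 → posterior Dirichlet(10/3, 7, 7/2)
obs 5: x=2 → posterior Dirichlet(10/3, 7, 9/2)
obs 6: x=2 → posterior Dirichlet(10/3, 7, 11/2)
obs 7: x=1 → posterior Dirichlet(10/3, 8, 11/2)
obs 8: x=1 → posterior Dirichlet(10/3, 9, 11/2)
obs 9: x=1 → posterior Dirichlet(10/3, 10, 11/2)
obs 10: x=1 → posterior Dirichlet(10/3, 11, 11/2)
obs 11: x=1 → posterior Dirichlet(10/3, 12, 11/2)

27/107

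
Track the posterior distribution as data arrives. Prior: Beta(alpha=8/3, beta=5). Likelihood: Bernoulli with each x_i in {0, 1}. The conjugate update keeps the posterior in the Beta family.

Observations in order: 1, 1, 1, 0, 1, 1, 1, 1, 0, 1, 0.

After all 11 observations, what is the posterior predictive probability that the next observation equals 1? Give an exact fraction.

4/7

obs 1: x=1 → posterior Beta(11/3, 5)
obs 2: x=1 → posterior Beta(14/3, 5)
obs 3: x=1 → posterior Beta(17/3, 5)
obs 4: x=0 → posterior Beta(17/3, 6)
obs 5: x=1 → posterior Beta(20/3, 6)
obs 6: x=1 → posterior Beta(23/3, 6)
obs 7: x=1 → posterior Beta(26/3, 6)
obs 8: x=1 → posterior Beta(29/3, 6)
obs 9: x=0 → posterior Beta(29/3, 7)
obs 10: x=1 → posterior Beta(32/3, 7)
obs 11: x=0 → posterior Beta(32/3, 8)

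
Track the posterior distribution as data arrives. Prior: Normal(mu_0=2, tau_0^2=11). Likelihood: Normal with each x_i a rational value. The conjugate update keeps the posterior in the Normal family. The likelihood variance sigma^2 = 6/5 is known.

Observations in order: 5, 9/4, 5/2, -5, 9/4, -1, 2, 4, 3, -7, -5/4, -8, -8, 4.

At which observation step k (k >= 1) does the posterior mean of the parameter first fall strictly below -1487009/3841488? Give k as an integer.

obs 1: x=5 → posterior Normal(287/61, 66/61)
obs 2: x=9/4 → posterior Normal(1643/464, 33/58)
obs 3: x=5/2 → posterior Normal(731/228, 22/57)
obs 4: x=-5 → posterior Normal(1093/904, 33/113)
obs 5: x=9/4 → posterior Normal(397/281, 66/281)
obs 6: x=-1 → posterior Normal(57/56, 11/56)
obs 7: x=2 → posterior Normal(452/391, 66/391)
obs 8: x=4 → posterior Normal(336/223, 33/223)
obs 9: x=3 → posterior Normal(279/167, 22/167)
obs 10: x=-7 → posterior Normal(113/139, 33/278)
obs 11: x=-5/4 → posterior Normal(1533/2444, 66/611)
obs 12: x=-8 → posterior Normal(-227/2664, 11/111)
obs 13: x=-8 → posterior Normal(-1987/2884, 66/721)
obs 14: x=4 → posterior Normal(-1107/3104, 33/388)

k = 13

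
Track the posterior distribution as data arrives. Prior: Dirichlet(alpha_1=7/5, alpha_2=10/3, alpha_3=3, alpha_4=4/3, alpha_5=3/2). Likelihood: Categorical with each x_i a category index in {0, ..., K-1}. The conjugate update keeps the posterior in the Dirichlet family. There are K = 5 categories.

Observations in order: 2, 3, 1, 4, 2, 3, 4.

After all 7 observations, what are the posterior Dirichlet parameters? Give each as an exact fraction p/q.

obs 1: x=2 → posterior Dirichlet(7/5, 10/3, 4, 4/3, 3/2)
obs 2: x=3 → posterior Dirichlet(7/5, 10/3, 4, 7/3, 3/2)
obs 3: x=1 → posterior Dirichlet(7/5, 13/3, 4, 7/3, 3/2)
obs 4: x=4 → posterior Dirichlet(7/5, 13/3, 4, 7/3, 5/2)
obs 5: x=2 → posterior Dirichlet(7/5, 13/3, 5, 7/3, 5/2)
obs 6: x=3 → posterior Dirichlet(7/5, 13/3, 5, 10/3, 5/2)
obs 7: x=4 → posterior Dirichlet(7/5, 13/3, 5, 10/3, 7/2)

alpha_1=7/5, alpha_2=13/3, alpha_3=5, alpha_4=10/3, alpha_5=7/2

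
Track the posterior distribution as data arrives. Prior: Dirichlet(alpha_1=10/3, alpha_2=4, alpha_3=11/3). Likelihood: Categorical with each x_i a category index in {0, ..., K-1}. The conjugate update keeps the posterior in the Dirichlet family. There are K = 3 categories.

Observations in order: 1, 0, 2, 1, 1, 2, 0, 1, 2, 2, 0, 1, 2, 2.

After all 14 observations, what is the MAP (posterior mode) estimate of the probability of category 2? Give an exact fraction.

13/33

obs 1: x=1 → posterior Dirichlet(10/3, 5, 11/3)
obs 2: x=0 → posterior Dirichlet(13/3, 5, 11/3)
obs 3: x=2 → posterior Dirichlet(13/3, 5, 14/3)
obs 4: x=1 → posterior Dirichlet(13/3, 6, 14/3)
obs 5: x=1 → posterior Dirichlet(13/3, 7, 14/3)
obs 6: x=2 → posterior Dirichlet(13/3, 7, 17/3)
obs 7: x=0 → posterior Dirichlet(16/3, 7, 17/3)
obs 8: x=1 → posterior Dirichlet(16/3, 8, 17/3)
obs 9: x=2 → posterior Dirichlet(16/3, 8, 20/3)
obs 10: x=2 → posterior Dirichlet(16/3, 8, 23/3)
obs 11: x=0 → posterior Dirichlet(19/3, 8, 23/3)
obs 12: x=1 → posterior Dirichlet(19/3, 9, 23/3)
obs 13: x=2 → posterior Dirichlet(19/3, 9, 26/3)
obs 14: x=2 → posterior Dirichlet(19/3, 9, 29/3)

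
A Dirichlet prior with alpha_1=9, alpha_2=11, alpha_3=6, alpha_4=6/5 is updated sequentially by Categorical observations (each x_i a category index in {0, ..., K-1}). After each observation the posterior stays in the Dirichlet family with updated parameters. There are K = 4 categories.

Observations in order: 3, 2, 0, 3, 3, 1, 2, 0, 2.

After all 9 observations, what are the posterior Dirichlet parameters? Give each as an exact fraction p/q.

alpha_1=11, alpha_2=12, alpha_3=9, alpha_4=21/5

obs 1: x=3 → posterior Dirichlet(9, 11, 6, 11/5)
obs 2: x=2 → posterior Dirichlet(9, 11, 7, 11/5)
obs 3: x=0 → posterior Dirichlet(10, 11, 7, 11/5)
obs 4: x=3 → posterior Dirichlet(10, 11, 7, 16/5)
obs 5: x=3 → posterior Dirichlet(10, 11, 7, 21/5)
obs 6: x=1 → posterior Dirichlet(10, 12, 7, 21/5)
obs 7: x=2 → posterior Dirichlet(10, 12, 8, 21/5)
obs 8: x=0 → posterior Dirichlet(11, 12, 8, 21/5)
obs 9: x=2 → posterior Dirichlet(11, 12, 9, 21/5)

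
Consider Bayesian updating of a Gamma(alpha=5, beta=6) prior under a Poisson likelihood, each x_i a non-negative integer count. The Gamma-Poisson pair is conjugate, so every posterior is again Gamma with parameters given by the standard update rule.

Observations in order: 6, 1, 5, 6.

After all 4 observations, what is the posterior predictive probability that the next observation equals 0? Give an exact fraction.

100000000000000000000000/895430243255237372246531

obs 1: x=6 → posterior Gamma(11, 7)
obs 2: x=1 → posterior Gamma(12, 8)
obs 3: x=5 → posterior Gamma(17, 9)
obs 4: x=6 → posterior Gamma(23, 10)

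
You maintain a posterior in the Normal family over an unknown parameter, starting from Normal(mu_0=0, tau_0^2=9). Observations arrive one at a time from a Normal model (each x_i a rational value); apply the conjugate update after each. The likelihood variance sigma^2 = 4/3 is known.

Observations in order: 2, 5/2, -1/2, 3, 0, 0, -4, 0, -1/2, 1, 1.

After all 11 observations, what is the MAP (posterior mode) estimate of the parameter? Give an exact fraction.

243/602

obs 1: x=2 → posterior Normal(54/31, 36/31)
obs 2: x=5/2 → posterior Normal(243/116, 18/29)
obs 3: x=-1/2 → posterior Normal(108/85, 36/85)
obs 4: x=3 → posterior Normal(27/16, 9/28)
obs 5: x=0 → posterior Normal(189/139, 36/139)
obs 6: x=0 → posterior Normal(189/166, 18/83)
obs 7: x=-4 → posterior Normal(81/193, 36/193)
obs 8: x=0 → posterior Normal(81/220, 9/55)
obs 9: x=-1/2 → posterior Normal(135/494, 36/247)
obs 10: x=1 → posterior Normal(189/548, 18/137)
obs 11: x=1 → posterior Normal(243/602, 36/301)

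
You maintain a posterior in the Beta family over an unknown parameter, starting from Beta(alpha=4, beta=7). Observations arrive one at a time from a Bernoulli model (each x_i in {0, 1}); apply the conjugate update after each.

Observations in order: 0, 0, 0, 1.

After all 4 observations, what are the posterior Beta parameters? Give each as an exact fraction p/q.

alpha=5, beta=10

obs 1: x=0 → posterior Beta(4, 8)
obs 2: x=0 → posterior Beta(4, 9)
obs 3: x=0 → posterior Beta(4, 10)
obs 4: x=1 → posterior Beta(5, 10)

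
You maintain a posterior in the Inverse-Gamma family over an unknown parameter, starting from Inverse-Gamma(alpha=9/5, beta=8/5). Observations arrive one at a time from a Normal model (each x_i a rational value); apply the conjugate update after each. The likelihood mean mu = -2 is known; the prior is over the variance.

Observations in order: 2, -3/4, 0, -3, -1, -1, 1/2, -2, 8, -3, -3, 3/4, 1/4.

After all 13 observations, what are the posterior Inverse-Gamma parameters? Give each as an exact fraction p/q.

alpha=83/10, beta=11891/160

obs 1: x=2 → posterior Inverse-Gamma(23/10, 48/5)
obs 2: x=-3/4 → posterior Inverse-Gamma(14/5, 1661/160)
obs 3: x=0 → posterior Inverse-Gamma(33/10, 1981/160)
obs 4: x=-3 → posterior Inverse-Gamma(19/5, 2061/160)
obs 5: x=-1 → posterior Inverse-Gamma(43/10, 2141/160)
obs 6: x=-1 → posterior Inverse-Gamma(24/5, 2221/160)
obs 7: x=1/2 → posterior Inverse-Gamma(53/10, 2721/160)
obs 8: x=-2 → posterior Inverse-Gamma(29/5, 2721/160)
obs 9: x=8 → posterior Inverse-Gamma(63/10, 10721/160)
obs 10: x=-3 → posterior Inverse-Gamma(34/5, 10801/160)
obs 11: x=-3 → posterior Inverse-Gamma(73/10, 10881/160)
obs 12: x=3/4 → posterior Inverse-Gamma(39/5, 5743/80)
obs 13: x=1/4 → posterior Inverse-Gamma(83/10, 11891/160)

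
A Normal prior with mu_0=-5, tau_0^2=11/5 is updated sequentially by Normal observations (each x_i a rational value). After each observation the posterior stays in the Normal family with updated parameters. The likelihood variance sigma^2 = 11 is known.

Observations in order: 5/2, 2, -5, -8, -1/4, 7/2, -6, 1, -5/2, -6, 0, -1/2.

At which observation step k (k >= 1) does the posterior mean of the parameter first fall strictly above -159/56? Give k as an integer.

k = 6

obs 1: x=5/2 → posterior Normal(-15/4, 11/6)
obs 2: x=2 → posterior Normal(-41/14, 11/7)
obs 3: x=-5 → posterior Normal(-51/16, 11/8)
obs 4: x=-8 → posterior Normal(-67/18, 11/9)
obs 5: x=-1/4 → posterior Normal(-27/8, 11/10)
obs 6: x=7/2 → posterior Normal(-11/4, 1)
obs 7: x=-6 → posterior Normal(-145/48, 11/12)
obs 8: x=1 → posterior Normal(-141/52, 11/13)
obs 9: x=-5/2 → posterior Normal(-151/56, 11/14)
obs 10: x=-6 → posterior Normal(-35/12, 11/15)
obs 11: x=0 → posterior Normal(-175/64, 11/16)
obs 12: x=-1/2 → posterior Normal(-177/68, 11/17)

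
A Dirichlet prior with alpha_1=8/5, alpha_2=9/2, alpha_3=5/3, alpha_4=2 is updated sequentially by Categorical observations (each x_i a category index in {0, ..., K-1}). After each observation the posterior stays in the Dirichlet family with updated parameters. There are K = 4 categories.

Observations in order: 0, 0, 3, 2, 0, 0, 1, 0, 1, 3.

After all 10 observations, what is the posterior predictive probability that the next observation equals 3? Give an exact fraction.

120/593

obs 1: x=0 → posterior Dirichlet(13/5, 9/2, 5/3, 2)
obs 2: x=0 → posterior Dirichlet(18/5, 9/2, 5/3, 2)
obs 3: x=3 → posterior Dirichlet(18/5, 9/2, 5/3, 3)
obs 4: x=2 → posterior Dirichlet(18/5, 9/2, 8/3, 3)
obs 5: x=0 → posterior Dirichlet(23/5, 9/2, 8/3, 3)
obs 6: x=0 → posterior Dirichlet(28/5, 9/2, 8/3, 3)
obs 7: x=1 → posterior Dirichlet(28/5, 11/2, 8/3, 3)
obs 8: x=0 → posterior Dirichlet(33/5, 11/2, 8/3, 3)
obs 9: x=1 → posterior Dirichlet(33/5, 13/2, 8/3, 3)
obs 10: x=3 → posterior Dirichlet(33/5, 13/2, 8/3, 4)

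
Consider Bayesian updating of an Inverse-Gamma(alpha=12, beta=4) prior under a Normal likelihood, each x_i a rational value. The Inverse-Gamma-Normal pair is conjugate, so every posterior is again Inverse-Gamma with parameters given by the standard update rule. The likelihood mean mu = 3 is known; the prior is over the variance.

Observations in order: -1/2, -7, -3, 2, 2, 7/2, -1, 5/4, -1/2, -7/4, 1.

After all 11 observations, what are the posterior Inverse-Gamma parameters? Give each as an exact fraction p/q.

obs 1: x=-1/2 → posterior Inverse-Gamma(25/2, 81/8)
obs 2: x=-7 → posterior Inverse-Gamma(13, 481/8)
obs 3: x=-3 → posterior Inverse-Gamma(27/2, 625/8)
obs 4: x=2 → posterior Inverse-Gamma(14, 629/8)
obs 5: x=2 → posterior Inverse-Gamma(29/2, 633/8)
obs 6: x=7/2 → posterior Inverse-Gamma(15, 317/4)
obs 7: x=-1 → posterior Inverse-Gamma(31/2, 349/4)
obs 8: x=5/4 → posterior Inverse-Gamma(16, 2841/32)
obs 9: x=-1/2 → posterior Inverse-Gamma(33/2, 3037/32)
obs 10: x=-7/4 → posterior Inverse-Gamma(17, 1699/16)
obs 11: x=1 → posterior Inverse-Gamma(35/2, 1731/16)

alpha=35/2, beta=1731/16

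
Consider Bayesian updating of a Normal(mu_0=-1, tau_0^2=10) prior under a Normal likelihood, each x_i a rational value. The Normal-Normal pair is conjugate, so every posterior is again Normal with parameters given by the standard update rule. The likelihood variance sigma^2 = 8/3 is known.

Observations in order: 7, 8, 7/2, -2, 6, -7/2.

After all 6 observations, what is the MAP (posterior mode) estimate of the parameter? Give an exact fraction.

obs 1: x=7 → posterior Normal(101/19, 40/19)
obs 2: x=8 → posterior Normal(13/2, 20/17)
obs 3: x=7/2 → posterior Normal(547/98, 40/49)
obs 4: x=-2 → posterior Normal(487/128, 5/8)
obs 5: x=6 → posterior Normal(667/158, 40/79)
obs 6: x=-7/2 → posterior Normal(281/94, 20/47)

281/94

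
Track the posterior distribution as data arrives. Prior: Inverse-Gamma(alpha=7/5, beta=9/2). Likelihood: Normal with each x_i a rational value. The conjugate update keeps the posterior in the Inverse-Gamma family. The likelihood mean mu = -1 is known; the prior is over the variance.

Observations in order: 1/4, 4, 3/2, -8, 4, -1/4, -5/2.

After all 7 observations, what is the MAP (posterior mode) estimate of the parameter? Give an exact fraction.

obs 1: x=1/4 → posterior Inverse-Gamma(19/10, 169/32)
obs 2: x=4 → posterior Inverse-Gamma(12/5, 569/32)
obs 3: x=3/2 → posterior Inverse-Gamma(29/10, 669/32)
obs 4: x=-8 → posterior Inverse-Gamma(17/5, 1453/32)
obs 5: x=4 → posterior Inverse-Gamma(39/10, 1853/32)
obs 6: x=-1/4 → posterior Inverse-Gamma(22/5, 931/16)
obs 7: x=-5/2 → posterior Inverse-Gamma(49/10, 949/16)

4745/472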